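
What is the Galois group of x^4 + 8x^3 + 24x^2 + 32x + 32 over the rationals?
The polynomial is an irreducible quartic over Q and its discriminant is 1048576 = 1024^2, a perfect square, so the Galois group is contained in A_4. The resolvent cubic y^3 - 24*y^2 + 128*y splits completely over Q, which gives the Klein four-group V_4.

V_4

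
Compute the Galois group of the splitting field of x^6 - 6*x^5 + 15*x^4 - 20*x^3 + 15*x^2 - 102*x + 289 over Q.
The polynomial f is an irreducible sextic over Q, so G = Gal(f/Q) is one of the 16 transitive subgroups 6T1, ..., 6T16 of S_6. The discriminant of f is -9727331052552192, which is not a perfect square, so G is not contained in A_6. The transitive groups of degree 6 not contained in A_6 are: C_6 (6T1, order 6), S_3 (6T2, order 6), D_6 (6T3, order 12), C_3 x S_3 (6T5, order 18), A_4 x C_2 (6T6, order 24), S_4 (6T8, order 24), S_3 x S_3 (6T9, order 36), S_4 x C_2 (6T11, order 48), (S_3 x S_3) : C_2 (6T13, order 72), PGL(2,5) (6T14, order 120), S_6 (6T16, order 720). By Dedekind's theorem, for a prime p not dividing disc(f) the degrees of the irreducible factors of f mod p form the cycle type of an element of G. Factoring f modulo the 27 such primes p <= 127 (skipping 2, 3, 17, 43, which divide the discriminant), each new pattern first appears at: mod 5: f = (x^6 + 4x^5 + 3x + 4), pattern 6; mod 7: f = (x + 1)(x^2 + 6x + 3)(x^3 + x^2 + 6x + 3), pattern 3+2+1; mod 11: f = (x^2 + 5x + 2)(x^4 + 2x^2 + 3x + 7), pattern 4+2; mod 13: f = (x + 2)(x + 5)(x^2 + 4x + 6)(x^2 + 9x + 2), pattern 2+2+1+1; mod 61: f = (x + 18)(x + 40)(x + 52)(x + 56)(x^2 + 11x + 5), pattern 2+1+1+1+1; mod 97: f = (x + 72)(x + 76)(x + 95)(x^3 + 42x^2 + 56x + 17), pattern 3+1+1+1; mod 113: f = (x^2 + 21x + 59)(x^2 + 96x + 78)(x^2 + 103x + 49), pattern 2+2+2; mod 127: f = (x^3 + 46x^2 + 104x + 17)(x^3 + 75x^2 + 17x + 17), pattern 3+3. No other pattern occurs in this range, so the set of observed cycle types is {6, 3+2+1, 4+2, 2+2+1+1, 2+1+1+1+1, 3+1+1+1, 2+2+2, 3+3}. The candidates containing elements of all these cycle types are (S_3 x S_3) : C_2 (6T13) of order 72, S_6 (6T16) of order 720; the others are excluded. The observed types are precisely the cycle types that occur in (S_3 x S_3) : C_2 (6T13) (apart from the identity). Each of the other remaining candidates has further cycle types, and by the Chebotarev density theorem the matching factorization patterns would occur for a proportion of primes equal to their share of the group: S_6 (6T16) additionally contains elements of type 5+1, 4+1+1 (234 of its 720 elements, about 32% of primes). None of the 27 primes tested shows any such pattern (for each of these groups the chance of that is below 10^-4), which rules them out. Hence G = (S_3 x S_3) : C_2 (6T13), of order 72.

(S_3 x S_3) : C_2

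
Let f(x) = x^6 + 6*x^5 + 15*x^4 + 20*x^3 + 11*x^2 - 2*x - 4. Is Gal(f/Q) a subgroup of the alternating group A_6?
Yes

The polynomial is irreducible of degree 6 over Q. Its discriminant is 3356224 = 1832^2, a perfect square. A Galois group lies in the alternating group exactly when the discriminant is a square in Q, so the Galois group (S_4) is contained in A_6.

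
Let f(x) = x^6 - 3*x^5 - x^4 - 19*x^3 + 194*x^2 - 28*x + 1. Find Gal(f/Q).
The polynomial f is an irreducible sextic over Q, so G = Gal(f/Q) is one of the 16 transitive subgroups 6T1, ..., 6T16 of S_6. The discriminant of f is 598116723780625 = 24456425^2, a perfect square, so G is contained in A_6. The transitive groups of degree 6 contained in A_6 are: A_4 (6T4, order 12), S_4 (6T7, order 24), (C_3 x C_3) : C_4 (6T10, order 36), PSL(2,5) (6T12, order 60), A_6 (6T15, order 360). By Dedekind's theorem, for a prime p not dividing disc(f) the degrees of the irreducible factors of f mod p form the cycle type of an element of G. Factoring f modulo the 21 such primes p <= 101 (skipping 5, 7, 29, 61, 79, which divide the discriminant), each new pattern first appears at: mod 2: f = (x^2 + x + 1)(x^4 + x + 1), pattern 4+2; mod 11: f = (x^3 + 3x^2 + 10x + 10)(x^3 + 5x^2 + 7x + 10), pattern 3+3; mod 19: f = (x + 12)(x + 14)(x^2 + 4)(x^2 + 9x + 11), pattern 2+2+1+1; mod 101: f = (x + 23)(x + 71)(x + 95)(x^3 + 10x^2 + 70x + 100), pattern 3+1+1+1. No other pattern occurs in this range, so the set of observed cycle types is {4+2, 3+3, 2+2+1+1, 3+1+1+1}. The candidates containing elements of all these cycle types are (C_3 x C_3) : C_4 (6T10) of order 36, A_6 (6T15) of order 360; the others are excluded. The observed types are precisely the cycle types that occur in (C_3 x C_3) : C_4 (6T10) (apart from the identity). Each of the other remaining candidates has further cycle types, and by the Chebotarev density theorem the matching factorization patterns would occur for a proportion of primes equal to their share of the group: A_6 (6T15) additionally contains elements of type 5+1 (144 of its 360 elements, about 40% of primes). None of the 21 primes tested shows any such pattern (for each of these groups the chance of that is below 10^-4), which rules them out. Hence G = (C_3 x C_3) : C_4 (6T10), of order 36.

6T10: (C_3 x C_3) : C_4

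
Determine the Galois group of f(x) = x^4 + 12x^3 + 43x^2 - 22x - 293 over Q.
The polynomial is an irreducible quartic over Q and its discriminant is -165185968, which is not a perfect square, so the Galois group is not contained in A_4. The resolvent cubic y^3 - 43*y^2 + 908*y - 8688 is irreducible over Q. An irreducible resolvent with non-square discriminant gives S_4.

S_4 (also written S4)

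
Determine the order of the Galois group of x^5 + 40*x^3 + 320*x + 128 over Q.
The degree of the splitting field over Q equals the order of the Galois group, so first determine the group. The polynomial f is an irreducible quintic over Q, so G = Gal(f/Q) is a transitive subgroup of S_5: one of C_5 (5T1, order 5), D_5 (5T2, order 10), F_20 (5T3, order 20), A_5 (5T4, order 60) or S_5 (5T5, order 120). The discriminant of f is 67947724800000, which is not a perfect square, so G is not contained in A_5. The transitive groups of degree 5 not contained in A_5 are: F_20 (5T3, order 20), S_5 (5T5, order 120). By Dedekind's theorem, for a prime p not dividing disc(f) the degrees of the irreducible factors of f mod p form the cycle type of an element of G. Factoring f modulo the 18 such primes p <= 73 (skipping 2, 3, 5, which divide the discriminant), each new pattern first appears at: mod 7: f = (x + 5)(x^4 + 2x^3 + 2x^2 + 4x + 6), pattern 4+1; mod 11: f = (x^5 + 7x^3 + x + 7), pattern 5; mod 19: f = (x + 11)(x^2 + 2x + 10)(x^2 + 6x + 6), pattern 2+2+1. No other pattern occurs in this range, so the set of observed cycle types is {4+1, 5, 2+2+1}. The candidates containing elements of all these cycle types are F_20 (5T3) of order 20, S_5 (5T5) of order 120; the others are excluded. The observed types are precisely the cycle types that occur in F_20 (5T3) (apart from the identity). Each of the other remaining candidates has further cycle types, and by the Chebotarev density theorem the matching factorization patterns would occur for a proportion of primes equal to their share of the group: S_5 (5T5) additionally contains elements of type 3+2, 3+1+1, 2+1+1+1 (50 of its 120 elements, about 42% of primes). None of the 18 primes tested shows any such pattern (for each of these groups the chance of that is below 10^-4), which rules them out. Hence G = F_20 (5T3), of order 20. The Galois group F_20 (5T3) has order 20, so the splitting field has degree 20 over Q.

20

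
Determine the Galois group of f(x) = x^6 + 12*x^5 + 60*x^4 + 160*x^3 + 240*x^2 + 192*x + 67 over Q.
S_3

The polynomial f is an irreducible sextic over Q, so G = Gal(f/Q) is one of the 16 transitive subgroups 6T1, ..., 6T16 of S_6. The discriminant of f is -11337408, which is not a perfect square, so G is not contained in A_6. The transitive groups of degree 6 not contained in A_6 are: C_6 (6T1, order 6), S_3 (6T2, order 6), D_6 (6T3, order 12), C_3 x S_3 (6T5, order 18), A_4 x C_2 (6T6, order 24), S_4 (6T8, order 24), S_3 x S_3 (6T9, order 36), S_4 x C_2 (6T11, order 48), (S_3 x S_3) : C_2 (6T13, order 72), PGL(2,5) (6T14, order 120), S_6 (6T16, order 720). By Dedekind's theorem, for a prime p not dividing disc(f) the degrees of the irreducible factors of f mod p form the cycle type of an element of G. Factoring f modulo the 23 such primes p <= 97 (skipping 2, 3, which divide the discriminant), each new pattern first appears at: mod 5: f = (x^2 + 3)(x^2 + 3x + 4)(x^2 + 4x + 1), pattern 2+2+2; mod 7: f = (x^3 + 6x^2 + 5x + 3)(x^3 + 6x^2 + 5x + 6), pattern 3+3; mod 61: f = (x + 5)(x + 21)(x + 24)(x + 41)(x + 44)(x + 60), pattern 1+1+1+1+1+1. No other pattern occurs in this range, so the set of observed cycle types is {2+2+2, 3+3, 1+1+1+1+1+1}. The candidates containing elements of all these cycle types are C_6 (6T1) of order 6, S_3 (6T2) of order 6, D_6 (6T3) of order 12, C_3 x S_3 (6T5) of order 18, A_4 x C_2 (6T6) of order 24, S_4 (6T8) of order 24, S_3 x S_3 (6T9) of order 36, S_4 x C_2 (6T11) of order 48, (S_3 x S_3) : C_2 (6T13) of order 72, PGL(2,5) (6T14) of order 120, S_6 (6T16) of order 720; the others are excluded. The observed types are precisely the cycle types that occur in S_3 (6T2). Each of the other remaining candidates has further cycle types, and by the Chebotarev density theorem the matching factorization patterns would occur for a proportion of primes equal to their share of the group: C_6 (6T1) additionally contains elements of type 6 (2 of its 6 elements, about 33% of primes); D_6 (6T3) additionally contains elements of type 6, 2+2+1+1 (5 of its 12 elements, about 42% of primes); C_3 x S_3 (6T5) additionally contains elements of type 6, 3+1+1+1 (10 of its 18 elements, about 56% of primes); A_4 x C_2 (6T6) additionally contains elements of type 6, 2+2+1+1, 2+1+1+1+1 (14 of its 24 elements, about 58% of primes); S_4 (6T8) additionally contains elements of type 4+1+1, 2+2+1+1 (9 of its 24 elements, about 38% of primes); S_3 x S_3 (6T9) additionally contains elements of type 6, 3+1+1+1, 2+2+1+1 (25 of its 36 elements, about 69% of primes); S_4 x C_2 (6T11) additionally contains elements of type 6, 4+2, 4+1+1, 2+2+1+1, 2+1+1+1+1 (32 of its 48 elements, about 67% of primes); (S_3 x S_3) : C_2 (6T13) additionally contains elements of type 6, 4+2, 3+2+1, 3+1+1+1, 2+2+1+1, 2+1+1+1+1 (61 of its 72 elements, about 85% of primes); PGL(2,5) (6T14) additionally contains elements of type 6, 5+1, 4+1+1, 2+2+1+1 (89 of its 120 elements, about 74% of primes); S_6 (6T16) additionally contains elements of type 6, 5+1, 4+2, 4+1+1, 3+2+1, 3+1+1+1, 2+2+1+1, 2+1+1+1+1 (664 of its 720 elements, about 92% of primes). None of the 23 primes tested shows any such pattern (for each of these groups the chance of that is below 10^-4), which rules them out. Hence G = S_3 (6T2), of order 6.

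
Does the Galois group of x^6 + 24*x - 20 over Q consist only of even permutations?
Yes

The polynomial is irreducible of degree 6 over Q. Its discriminant is 746496000000 = 864000^2, a perfect square. A Galois group lies in the alternating group exactly when the discriminant is a square in Q, so the Galois group (A_6) is contained in A_6.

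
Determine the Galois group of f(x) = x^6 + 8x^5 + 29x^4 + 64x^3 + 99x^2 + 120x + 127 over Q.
C_6, the cyclic group of order 6

The polynomial f is an irreducible sextic over Q, so G = Gal(f/Q) is one of the 16 transitive subgroups 6T1, ..., 6T16 of S_6. The discriminant of f is -18046378835968, which is not a perfect square, so G is not contained in A_6. The transitive groups of degree 6 not contained in A_6 are: C_6 (6T1, order 6), S_3 (6T2, order 6), D_6 (6T3, order 12), C_3 x S_3 (6T5, order 18), A_4 x C_2 (6T6, order 24), S_4 (6T8, order 24), S_3 x S_3 (6T9, order 36), S_4 x C_2 (6T11, order 48), (S_3 x S_3) : C_2 (6T13, order 72), PGL(2,5) (6T14, order 120), S_6 (6T16, order 720). By Dedekind's theorem, for a prime p not dividing disc(f) the degrees of the irreducible factors of f mod p form the cycle type of an element of G. Factoring f modulo the 37 such primes p <= 167 (skipping 2, 7, which divide the discriminant), each new pattern first appears at: mod 3: f = (x^6 + 2x^5 + 2x^4 + x^3 + 1), pattern 6; mod 11: f = (x^3 + 2x^2 + 6x + 8)(x^3 + 6x^2 + 9), pattern 3+3; mod 13: f = (x^2 + x + 4)(x^2 + 8x + 11)(x^2 + 12x + 2), pattern 2+2+2; mod 29: f = (x + 9)(x + 11)(x + 13)(x + 16)(x + 19)(x + 27), pattern 1+1+1+1+1+1. No other pattern occurs in this range, so the set of observed cycle types is {6, 3+3, 2+2+2, 1+1+1+1+1+1}. The candidates containing elements of all these cycle types are C_6 (6T1) of order 6, D_6 (6T3) of order 12, C_3 x S_3 (6T5) of order 18, A_4 x C_2 (6T6) of order 24, S_3 x S_3 (6T9) of order 36, S_4 x C_2 (6T11) of order 48, (S_3 x S_3) : C_2 (6T13) of order 72, PGL(2,5) (6T14) of order 120, S_6 (6T16) of order 720; the others are excluded. The observed types are precisely the cycle types that occur in C_6 (6T1). Each of the other remaining candidates has further cycle types, and by the Chebotarev density theorem the matching factorization patterns would occur for a proportion of primes equal to their share of the group: D_6 (6T3) additionally contains elements of type 2+2+1+1 (3 of its 12 elements, about 25% of primes); C_3 x S_3 (6T5) additionally contains elements of type 3+1+1+1 (4 of its 18 elements, about 22% of primes); A_4 x C_2 (6T6) additionally contains elements of type 2+2+1+1, 2+1+1+1+1 (6 of its 24 elements, about 25% of primes); S_3 x S_3 (6T9) additionally contains elements of type 3+1+1+1, 2+2+1+1 (13 of its 36 elements, about 36% of primes); S_4 x C_2 (6T11) additionally contains elements of type 4+2, 4+1+1, 2+2+1+1, 2+1+1+1+1 (24 of its 48 elements, about 50% of primes); (S_3 x S_3) : C_2 (6T13) additionally contains elements of type 4+2, 3+2+1, 3+1+1+1, 2+2+1+1, 2+1+1+1+1 (49 of its 72 elements, about 68% of primes); PGL(2,5) (6T14) additionally contains elements of type 5+1, 4+1+1, 2+2+1+1 (69 of its 120 elements, about 58% of primes); S_6 (6T16) additionally contains elements of type 5+1, 4+2, 4+1+1, 3+2+1, 3+1+1+1, 2+2+1+1, 2+1+1+1+1 (544 of its 720 elements, about 76% of primes). None of the 37 primes tested shows any such pattern (for each of these groups the chance of that is below 10^-4), which rules them out. Hence G = C_6 (6T1), of order 6.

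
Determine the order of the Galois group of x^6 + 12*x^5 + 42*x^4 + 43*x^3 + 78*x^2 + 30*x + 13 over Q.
The degree of the splitting field over Q equals the order of the Galois group, so first determine the group. The polynomial f is an irreducible sextic over Q, so G = Gal(f/Q) is one of the 16 transitive subgroups 6T1, ..., 6T16 of S_6. The discriminant of f is -152796047606667, which is not a perfect square, so G is not contained in A_6. The transitive groups of degree 6 not contained in A_6 are: C_6 (6T1, order 6), S_3 (6T2, order 6), D_6 (6T3, order 12), C_3 x S_3 (6T5, order 18), A_4 x C_2 (6T6, order 24), S_4 (6T8, order 24), S_3 x S_3 (6T9, order 36), S_4 x C_2 (6T11, order 48), (S_3 x S_3) : C_2 (6T13, order 72), PGL(2,5) (6T14, order 120), S_6 (6T16, order 720). By Dedekind's theorem, for a prime p not dividing disc(f) the degrees of the irreducible factors of f mod p form the cycle type of an element of G. Factoring f modulo the 33 such primes p <= 149 (skipping 3, 43, which divide the discriminant), each new pattern first appears at: mod 2: f = (x^6 + x^3 + 1), pattern 6; mod 7: f = (x + 1)(x + 2)(x + 3)(x^3 + 6x^2 + 2x + 1), pattern 3+1+1+1; mod 17: f = (x^2 + 6x + 3)(x^2 + 8x + 6)(x^2 + 15x + 13), pattern 2+2+2; mod 19: f = (x^3 + 6x^2 + 10x + 11)(x^3 + 6x^2 + 15x + 15), pattern 3+3; mod 73: f = (x + 4)(x + 25)(x + 36)(x + 39)(x + 55)(x + 72), pattern 1+1+1+1+1+1. No other pattern occurs in this range, so the set of observed cycle types is {6, 3+1+1+1, 2+2+2, 3+3, 1+1+1+1+1+1}. The candidates containing elements of all these cycle types are C_3 x S_3 (6T5) of order 18, S_3 x S_3 (6T9) of order 36, (S_3 x S_3) : C_2 (6T13) of order 72, S_6 (6T16) of order 720; the others are excluded. The observed types are precisely the cycle types that occur in C_3 x S_3 (6T5). Each of the other remaining candidates has further cycle types, and by the Chebotarev density theorem the matching factorization patterns would occur for a proportion of primes equal to their share of the group: S_3 x S_3 (6T9) additionally contains elements of type 2+2+1+1 (9 of its 36 elements, about 25% of primes); (S_3 x S_3) : C_2 (6T13) additionally contains elements of type 4+2, 3+2+1, 2+2+1+1, 2+1+1+1+1 (45 of its 72 elements, about 62% of primes); S_6 (6T16) additionally contains elements of type 5+1, 4+2, 4+1+1, 3+2+1, 2+2+1+1, 2+1+1+1+1 (504 of its 720 elements, about 70% of primes). None of the 33 primes tested shows any such pattern (for each of these groups the chance of that is below 10^-4), which rules them out. Hence G = C_3 x S_3 (6T5), of order 18. The Galois group C_3 x S_3 (6T5) has order 18, so the splitting field has degree 18 over Q.

18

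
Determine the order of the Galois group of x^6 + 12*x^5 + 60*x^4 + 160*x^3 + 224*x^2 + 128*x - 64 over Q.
The degree of the splitting field over Q equals the order of the Galois group, so first determine the group. The polynomial f is an irreducible sextic over Q, so G = Gal(f/Q) is one of the 16 transitive subgroups 6T1, ..., 6T16 of S_6. The discriminant of f is 36352603193344 = 6029312^2, a perfect square, so G is contained in A_6. The transitive groups of degree 6 contained in A_6 are: A_4 (6T4, order 12), S_4 (6T7, order 24), (C_3 x C_3) : C_4 (6T10, order 36), PSL(2,5) (6T12, order 60), A_6 (6T15, order 360). By Dedekind's theorem, for a prime p not dividing disc(f) the degrees of the irreducible factors of f mod p form the cycle type of an element of G. Factoring f modulo the 79 such primes p <= 419 (skipping 2, 23, which divide the discriminant), each new pattern first appears at: mod 3: f = (x^3 + x^2 + 2)(x^3 + 2x^2 + x + 1), pattern 3+3; mod 5: f = (x^2 + 4x + 1)(x^4 + 3x^3 + 2x^2 + 4x + 1), pattern 4+2; mod 19: f = (x + 11)(x + 12)(x^2 + 3x + 5)(x^2 + 5x + 9), pattern 2+2+1+1; mod 223: f = (x + 34)(x + 69)(x + 111)(x + 116)(x + 158)(x + 193), pattern 1+1+1+1+1+1. No other pattern occurs in this range, so the set of observed cycle types is {3+3, 4+2, 2+2+1+1, 1+1+1+1+1+1}. The candidates containing elements of all these cycle types are S_4 (6T7) of order 24, (C_3 x C_3) : C_4 (6T10) of order 36, A_6 (6T15) of order 360; the others are excluded. The observed types are precisely the cycle types that occur in S_4 (6T7). Each of the other remaining candidates has further cycle types, and by the Chebotarev density theorem the matching factorization patterns would occur for a proportion of primes equal to their share of the group: (C_3 x C_3) : C_4 (6T10) additionally contains elements of type 3+1+1+1 (4 of its 36 elements, about 11% of primes); A_6 (6T15) additionally contains elements of type 5+1, 3+1+1+1 (184 of its 360 elements, about 51% of primes). None of the 79 primes tested shows any such pattern (for each of these groups the chance of that is below 10^-4), which rules them out. Hence G = S_4 (6T7), of order 24. The Galois group S_4 (6T7) has order 24, so the splitting field has degree 24 over Q.

24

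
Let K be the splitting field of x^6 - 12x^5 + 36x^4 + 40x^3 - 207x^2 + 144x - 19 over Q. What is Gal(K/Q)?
The polynomial f is an irreducible sextic over Q, so G = Gal(f/Q) is one of the 16 transitive subgroups 6T1, ..., 6T16 of S_6. The discriminant of f is -9221581132716096, which is not a perfect square, so G is not contained in A_6. The transitive groups of degree 6 not contained in A_6 are: C_6 (6T1, order 6), S_3 (6T2, order 6), D_6 (6T3, order 12), C_3 x S_3 (6T5, order 18), A_4 x C_2 (6T6, order 24), S_4 (6T8, order 24), S_3 x S_3 (6T9, order 36), S_4 x C_2 (6T11, order 48), (S_3 x S_3) : C_2 (6T13, order 72), PGL(2,5) (6T14, order 120), S_6 (6T16, order 720). By Dedekind's theorem, for a prime p not dividing disc(f) the degrees of the irreducible factors of f mod p form the cycle type of an element of G. Factoring f modulo the 33 such primes p <= 149 (skipping 2, 3, which divide the discriminant), each new pattern first appears at: mod 5: f = (x^3 + x^2 + 4x + 1)(x^3 + 2x^2 + 1), pattern 3+3; mod 7: f = (x^6 + 2x^5 + x^4 + 5x^3 + 3x^2 + 4x + 2), pattern 6; mod 17: f = (x + 15)(x + 16)(x^2 + x + 16)(x^2 + 7x + 1), pattern 2+2+1+1; mod 19: f = (x)(x + 1)(x + 4)(x + 13)(x^2 + 8x + 13), pattern 2+1+1+1+1; mod 71: f = (x^2 + 3x + 36)(x^2 + 18x + 40)(x^2 + 38x + 31), pattern 2+2+2. No other pattern occurs in this range, so the set of observed cycle types is {3+3, 6, 2+2+1+1, 2+1+1+1+1, 2+2+2}. The candidates containing elements of all these cycle types are A_4 x C_2 (6T6) of order 24, S_4 x C_2 (6T11) of order 48, (S_3 x S_3) : C_2 (6T13) of order 72, S_6 (6T16) of order 720; the others are excluded. The observed types are precisely the cycle types that occur in A_4 x C_2 (6T6) (apart from the identity). Each of the other remaining candidates has further cycle types, and by the Chebotarev density theorem the matching factorization patterns would occur for a proportion of primes equal to their share of the group: S_4 x C_2 (6T11) additionally contains elements of type 4+2, 4+1+1 (12 of its 48 elements, about 25% of primes); (S_3 x S_3) : C_2 (6T13) additionally contains elements of type 4+2, 3+2+1, 3+1+1+1 (34 of its 72 elements, about 47% of primes); S_6 (6T16) additionally contains elements of type 5+1, 4+2, 4+1+1, 3+2+1, 3+1+1+1 (484 of its 720 elements, about 67% of primes). None of the 33 primes tested shows any such pattern (for each of these groups the chance of that is below 10^-4), which rules them out. Hence G = A_4 x C_2 (6T6), of order 24.

A_4 x C_2 (order 24)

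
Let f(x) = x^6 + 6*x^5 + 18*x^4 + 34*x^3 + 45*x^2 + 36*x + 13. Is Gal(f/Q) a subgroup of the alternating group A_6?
The polynomial is irreducible of degree 6 over Q. Its discriminant is -16003008, which is not a perfect square. A Galois group lies in the alternating group exactly when the discriminant is a square in Q, so the Galois group (PGL(2,5)) is not contained in A_6.

No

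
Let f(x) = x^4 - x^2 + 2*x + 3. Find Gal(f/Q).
The polynomial is an irreducible quartic over Q and its discriminant is 3664, which is not a perfect square, so the Galois group is not contained in A_4. The resolvent cubic y^3 + y^2 - 12*y - 16 is irreducible over Q. An irreducible resolvent with non-square discriminant gives S_4.

S_4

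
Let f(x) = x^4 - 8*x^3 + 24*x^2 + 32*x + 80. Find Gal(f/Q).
A_4

The polynomial is an irreducible quartic over Q and its discriminant is 1358954496 = 36864^2, a perfect square, so the Galois group is contained in A_4. The resolvent cubic y^3 - 24*y^2 - 576*y + 1536 is irreducible over Q. An irreducible resolvent with square discriminant gives A_4.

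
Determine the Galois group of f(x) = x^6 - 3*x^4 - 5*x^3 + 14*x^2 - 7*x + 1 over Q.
S_6

The polynomial f is an irreducible sextic over Q, so G = Gal(f/Q) is one of the 16 transitive subgroups 6T1, ..., 6T16 of S_6. The discriminant of f is 49781, which is not a perfect square, so G is not contained in A_6. The transitive groups of degree 6 not contained in A_6 are: C_6 (6T1, order 6), S_3 (6T2, order 6), D_6 (6T3, order 12), C_3 x S_3 (6T5, order 18), A_4 x C_2 (6T6, order 24), S_4 (6T8, order 24), S_3 x S_3 (6T9, order 36), S_4 x C_2 (6T11, order 48), (S_3 x S_3) : C_2 (6T13, order 72), PGL(2,5) (6T14, order 120), S_6 (6T16, order 720). By Dedekind's theorem, for a prime p not dividing disc(f) the degrees of the irreducible factors of f mod p form the cycle type of an element of G. Factoring f modulo the 4 such primes p <= 7, each new pattern first appears at: mod 2: f = (x^6 + x^4 + x^3 + x + 1), pattern 6; mod 5: f = (x + 1)(x^5 + 4x^4 + 3x^3 + 2x^2 + 2x + 1), pattern 5+1; mod 7: f = (x^2 + x + 3)(x^4 + 6x^3 + 2x^2 + 3x + 5), pattern 4+2. No other pattern occurs in this range, so the set of observed cycle types is {6, 5+1, 4+2}. Among the candidates above, the only group containing elements of all these cycle types is S_6 (6T16); every other candidate lacks at least one of them. Hence G = S_6 (6T16), of order 720.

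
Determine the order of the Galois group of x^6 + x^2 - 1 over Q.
24

The degree of the splitting field over Q equals the order of the Galois group, so first determine the group. The polynomial f is an irreducible sextic over Q, so G = Gal(f/Q) is one of the 16 transitive subgroups 6T1, ..., 6T16 of S_6. The discriminant of f is 61504 = 248^2, a perfect square, so G is contained in A_6. The transitive groups of degree 6 contained in A_6 are: A_4 (6T4, order 12), S_4 (6T7, order 24), (C_3 x C_3) : C_4 (6T10, order 36), PSL(2,5) (6T12, order 60), A_6 (6T15, order 360). By Dedekind's theorem, for a prime p not dividing disc(f) the degrees of the irreducible factors of f mod p form the cycle type of an element of G. Factoring f modulo the 79 such primes p <= 419 (skipping 2, 31, which divide the discriminant), each new pattern first appears at: mod 3: f = (x^2 + 1)(x^4 + 2x^2 + 2), pattern 4+2; mod 5: f = (x^3 + x^2 + 3x + 4)(x^3 + 4x^2 + 3x + 1), pattern 3+3; mod 11: f = (x + 3)(x + 8)(x^2 + 4x + 7)(x^2 + 7x + 7), pattern 2+2+1+1; mod 67: f = (x + 2)(x + 3)(x + 11)(x + 56)(x + 64)(x + 65), pattern 1+1+1+1+1+1. No other pattern occurs in this range, so the set of observed cycle types is {4+2, 3+3, 2+2+1+1, 1+1+1+1+1+1}. The candidates containing elements of all these cycle types are S_4 (6T7) of order 24, (C_3 x C_3) : C_4 (6T10) of order 36, A_6 (6T15) of order 360; the others are excluded. The observed types are precisely the cycle types that occur in S_4 (6T7). Each of the other remaining candidates has further cycle types, and by the Chebotarev density theorem the matching factorization patterns would occur for a proportion of primes equal to their share of the group: (C_3 x C_3) : C_4 (6T10) additionally contains elements of type 3+1+1+1 (4 of its 36 elements, about 11% of primes); A_6 (6T15) additionally contains elements of type 5+1, 3+1+1+1 (184 of its 360 elements, about 51% of primes). None of the 79 primes tested shows any such pattern (for each of these groups the chance of that is below 10^-4), which rules them out. Hence G = S_4 (6T7), of order 24. The Galois group S_4 (6T7) has order 24, so the splitting field has degree 24 over Q.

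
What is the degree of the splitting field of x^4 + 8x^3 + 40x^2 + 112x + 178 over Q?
8

The degree of the splitting field over Q equals the order of the Galois group, so first determine the group. The polynomial is an irreducible quartic over Q and its discriminant is 33032192, which is not a perfect square, so the Galois group is not contained in A_4. The resolvent cubic y^3 - 40*y^2 + 184*y + 4544 has exactly one rational root, so the Galois group is C_4 or D_4. The quartic remains irreducible over Q(sqrt(disc)), so the group is D_4. The Galois group D_4 (4T3) has order 8, so the splitting field has degree 8 over Q.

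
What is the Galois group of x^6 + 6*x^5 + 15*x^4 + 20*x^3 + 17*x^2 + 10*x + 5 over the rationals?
S_4 x C_2

The polynomial f is an irreducible sextic over Q, so G = Gal(f/Q) is one of the 16 transitive subgroups 6T1, ..., 6T16 of S_6. The discriminant of f is -2508800, which is not a perfect square, so G is not contained in A_6. The transitive groups of degree 6 not contained in A_6 are: C_6 (6T1, order 6), S_3 (6T2, order 6), D_6 (6T3, order 12), C_3 x S_3 (6T5, order 18), A_4 x C_2 (6T6, order 24), S_4 (6T8, order 24), S_3 x S_3 (6T9, order 36), S_4 x C_2 (6T11, order 48), (S_3 x S_3) : C_2 (6T13, order 72), PGL(2,5) (6T14, order 120), S_6 (6T16, order 720). By Dedekind's theorem, for a prime p not dividing disc(f) the degrees of the irreducible factors of f mod p form the cycle type of an element of G. Factoring f modulo the 17 such primes p <= 71 (skipping 2, 5, 7, which divide the discriminant), each new pattern first appears at: mod 3: f = (x^3 + x^2 + x + 2)(x^3 + 2x^2 + 1), pattern 3+3; mod 13: f = (x^6 + 6x^5 + 2x^4 + 7x^3 + 4x^2 + 10x + 5), pattern 6; mod 19: f = (x^2 + 2x + 6)(x^4 + 4x^3 + x^2 + 13x + 4), pattern 4+2; mod 23: f = (x + 12)(x + 13)(x^4 + 4x^3 + 12x^2 + 16x + 22), pattern 4+1+1; mod 53: f = (x^2 + 2x + 46)(x^2 + 13x + 50)(x^2 + 44x + 28), pattern 2+2+2; mod 59: f = (x + 5)(x + 56)(x^2 + 7x + 56)(x^2 + 56x + 46), pattern 2+2+1+1; mod 71: f = (x + 9)(x + 12)(x + 61)(x + 64)(x^2 + 2x + 44), pattern 2+1+1+1+1. No other pattern occurs in this range, so the set of observed cycle types is {3+3, 6, 4+2, 4+1+1, 2+2+2, 2+2+1+1, 2+1+1+1+1}. The candidates containing elements of all these cycle types are S_4 x C_2 (6T11) of order 48, S_6 (6T16) of order 720; the others are excluded. The observed types are precisely the cycle types that occur in S_4 x C_2 (6T11) (apart from the identity). Each of the other remaining candidates has further cycle types, and by the Chebotarev density theorem the matching factorization patterns would occur for a proportion of primes equal to their share of the group: S_6 (6T16) additionally contains elements of type 5+1, 3+2+1, 3+1+1+1 (304 of its 720 elements, about 42% of primes). None of the 17 primes tested shows any such pattern (for each of these groups the chance of that is below 10^-4), which rules them out. Hence G = S_4 x C_2 (6T11), of order 48.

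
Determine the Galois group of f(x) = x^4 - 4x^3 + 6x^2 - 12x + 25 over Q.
The polynomial is an irreducible quartic over Q and its discriminant is 937984, which is not a perfect square, so the Galois group is not contained in A_4. The resolvent cubic y^3 - 6*y^2 - 52*y + 56 is irreducible over Q. An irreducible resolvent with non-square discriminant gives S_4.

S_4 (also written S4)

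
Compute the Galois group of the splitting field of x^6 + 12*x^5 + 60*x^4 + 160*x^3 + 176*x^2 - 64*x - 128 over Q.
The polynomial f is an irreducible sextic over Q, so G = Gal(f/Q) is one of the 16 transitive subgroups 6T1, ..., 6T16 of S_6. The discriminant of f is -3603718079512576, which is not a perfect square, so G is not contained in A_6. The transitive groups of degree 6 not contained in A_6 are: C_6 (6T1, order 6), S_3 (6T2, order 6), D_6 (6T3, order 12), C_3 x S_3 (6T5, order 18), A_4 x C_2 (6T6, order 24), S_4 (6T8, order 24), S_3 x S_3 (6T9, order 36), S_4 x C_2 (6T11, order 48), (S_3 x S_3) : C_2 (6T13, order 72), PGL(2,5) (6T14, order 120), S_6 (6T16, order 720). By Dedekind's theorem, for a prime p not dividing disc(f) the degrees of the irreducible factors of f mod p form the cycle type of an element of G. Factoring f modulo the 67 such primes p <= 347 (skipping 2, 229, which divide the discriminant), each new pattern first appears at: mod 3: f = (x^6 + x^3 + 2x^2 + 2x + 1), pattern 6; mod 5: f = (x^3 + x + 1)(x^3 + 2x^2 + 4x + 2), pattern 3+3; mod 7: f = (x + 5)(x + 6)(x^4 + x^3 + 5x^2 + 5x + 6), pattern 4+1+1; mod 13: f = (x^2 + 4x + 11)(x^4 + 8x^3 + 4x^2 + 4x + 12), pattern 4+2; mod 23: f = (x^2 + 4x + 6)(x^2 + 14x + 4)(x^2 + 17x + 10), pattern 2+2+2; mod 29: f = (x + 11)(x + 22)(x^2 + 2x + 28)(x^2 + 6x + 7), pattern 2+2+1+1; mod 193: f = (x + 7)(x + 14)(x + 90)(x + 107)(x + 183)(x + 190), pattern 1+1+1+1+1+1; mod 347: f = (x + 8)(x + 47)(x + 304)(x + 343)(x^2 + 4x + 330), pattern 2+1+1+1+1. No other pattern occurs in this range, so the set of observed cycle types is {6, 3+3, 4+1+1, 4+2, 2+2+2, 2+2+1+1, 1+1+1+1+1+1, 2+1+1+1+1}. The candidates containing elements of all these cycle types are S_4 x C_2 (6T11) of order 48, S_6 (6T16) of order 720; the others are excluded. The observed types are precisely the cycle types that occur in S_4 x C_2 (6T11). Each of the other remaining candidates has further cycle types, and by the Chebotarev density theorem the matching factorization patterns would occur for a proportion of primes equal to their share of the group: S_6 (6T16) additionally contains elements of type 5+1, 3+2+1, 3+1+1+1 (304 of its 720 elements, about 42% of primes). None of the 67 primes tested shows any such pattern (for each of these groups the chance of that is below 10^-4), which rules them out. Hence G = S_4 x C_2 (6T11), of order 48.

6T11: S_4 x C_2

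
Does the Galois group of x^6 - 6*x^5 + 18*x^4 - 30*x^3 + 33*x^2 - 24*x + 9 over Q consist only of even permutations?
No

The polynomial is irreducible of degree 6 over Q. Its discriminant is -16003008, which is not a perfect square. A Galois group lies in the alternating group exactly when the discriminant is a square in Q, so the Galois group (PGL(2,5)) is not contained in A_6.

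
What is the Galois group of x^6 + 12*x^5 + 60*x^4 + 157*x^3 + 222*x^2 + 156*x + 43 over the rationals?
The polynomial f is an irreducible sextic over Q, so G = Gal(f/Q) is one of the 16 transitive subgroups 6T1, ..., 6T16 of S_6. The discriminant of f is -177147, which is not a perfect square, so G is not contained in A_6. The transitive groups of degree 6 not contained in A_6 are: C_6 (6T1, order 6), S_3 (6T2, order 6), D_6 (6T3, order 12), C_3 x S_3 (6T5, order 18), A_4 x C_2 (6T6, order 24), S_4 (6T8, order 24), S_3 x S_3 (6T9, order 36), S_4 x C_2 (6T11, order 48), (S_3 x S_3) : C_2 (6T13, order 72), PGL(2,5) (6T14, order 120), S_6 (6T16, order 720). By Dedekind's theorem, for a prime p not dividing disc(f) the degrees of the irreducible factors of f mod p form the cycle type of an element of G. Factoring f modulo the 33 such primes p <= 139 (skipping 3, which divides the discriminant), each new pattern first appears at: mod 2: f = (x^6 + x^3 + 1), pattern 6; mod 7: f = (x + 3)(x + 4)(x + 6)(x^3 + 6x^2 + 5x + 4), pattern 3+1+1+1; mod 17: f = (x^2 + 5x + 13)(x^2 + 8x + 2)(x^2 + 16x + 1), pattern 2+2+2; mod 19: f = (x^3 + 6x^2 + 12x + 14)(x^3 + 6x^2 + 12x + 18), pattern 3+3; mod 73: f = (x + 15)(x + 23)(x + 24)(x + 31)(x + 32)(x + 33), pattern 1+1+1+1+1+1. No other pattern occurs in this range, so the set of observed cycle types is {6, 3+1+1+1, 2+2+2, 3+3, 1+1+1+1+1+1}. The candidates containing elements of all these cycle types are C_3 x S_3 (6T5) of order 18, S_3 x S_3 (6T9) of order 36, (S_3 x S_3) : C_2 (6T13) of order 72, S_6 (6T16) of order 720; the others are excluded. The observed types are precisely the cycle types that occur in C_3 x S_3 (6T5). Each of the other remaining candidates has further cycle types, and by the Chebotarev density theorem the matching factorization patterns would occur for a proportion of primes equal to their share of the group: S_3 x S_3 (6T9) additionally contains elements of type 2+2+1+1 (9 of its 36 elements, about 25% of primes); (S_3 x S_3) : C_2 (6T13) additionally contains elements of type 4+2, 3+2+1, 2+2+1+1, 2+1+1+1+1 (45 of its 72 elements, about 62% of primes); S_6 (6T16) additionally contains elements of type 5+1, 4+2, 4+1+1, 3+2+1, 2+2+1+1, 2+1+1+1+1 (504 of its 720 elements, about 70% of primes). None of the 33 primes tested shows any such pattern (for each of these groups the chance of that is below 10^-4), which rules them out. Hence G = C_3 x S_3 (6T5), of order 18.

C_3 x S_3, the group 6T5 of order 18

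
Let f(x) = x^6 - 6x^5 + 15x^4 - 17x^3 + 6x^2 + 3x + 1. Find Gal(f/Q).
The polynomial f is an irreducible sextic over Q, so G = Gal(f/Q) is one of the 16 transitive subgroups 6T1, ..., 6T16 of S_6. The discriminant of f is -177147, which is not a perfect square, so G is not contained in A_6. The transitive groups of degree 6 not contained in A_6 are: C_6 (6T1, order 6), S_3 (6T2, order 6), D_6 (6T3, order 12), C_3 x S_3 (6T5, order 18), A_4 x C_2 (6T6, order 24), S_4 (6T8, order 24), S_3 x S_3 (6T9, order 36), S_4 x C_2 (6T11, order 48), (S_3 x S_3) : C_2 (6T13, order 72), PGL(2,5) (6T14, order 120), S_6 (6T16, order 720). By Dedekind's theorem, for a prime p not dividing disc(f) the degrees of the irreducible factors of f mod p form the cycle type of an element of G. Factoring f modulo the 33 such primes p <= 139 (skipping 3, which divides the discriminant), each new pattern first appears at: mod 2: f = (x^6 + x^4 + x^3 + x + 1), pattern 6; mod 7: f = (x + 2)(x + 4)(x + 5)(x^3 + 4x^2 + 3x + 3), pattern 3+1+1+1; mod 17: f = (x^2 + 3x + 3)(x^2 + 11x + 12)(x^2 + 14x + 9), pattern 2+2+2; mod 19: f = (x^3 + 16x^2 + 3x + 8)(x^3 + 16x^2 + 3x + 12), pattern 3+3; mod 73: f = (x + 41)(x + 42)(x + 43)(x + 50)(x + 51)(x + 59), pattern 1+1+1+1+1+1. No other pattern occurs in this range, so the set of observed cycle types is {6, 3+1+1+1, 2+2+2, 3+3, 1+1+1+1+1+1}. The candidates containing elements of all these cycle types are C_3 x S_3 (6T5) of order 18, S_3 x S_3 (6T9) of order 36, (S_3 x S_3) : C_2 (6T13) of order 72, S_6 (6T16) of order 720; the others are excluded. The observed types are precisely the cycle types that occur in C_3 x S_3 (6T5). Each of the other remaining candidates has further cycle types, and by the Chebotarev density theorem the matching factorization patterns would occur for a proportion of primes equal to their share of the group: S_3 x S_3 (6T9) additionally contains elements of type 2+2+1+1 (9 of its 36 elements, about 25% of primes); (S_3 x S_3) : C_2 (6T13) additionally contains elements of type 4+2, 3+2+1, 2+2+1+1, 2+1+1+1+1 (45 of its 72 elements, about 62% of primes); S_6 (6T16) additionally contains elements of type 5+1, 4+2, 4+1+1, 3+2+1, 2+2+1+1, 2+1+1+1+1 (504 of its 720 elements, about 70% of primes). None of the 33 primes tested shows any such pattern (for each of these groups the chance of that is below 10^-4), which rules them out. Hence G = C_3 x S_3 (6T5), of order 18.

C_3 x S_3 (order 18)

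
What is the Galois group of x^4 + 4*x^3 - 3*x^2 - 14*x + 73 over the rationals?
The polynomial is an irreducible quartic over Q and its discriminant is 76527504 = 8748^2, a perfect square, so the Galois group is contained in A_4. The resolvent cubic y^3 + 3*y^2 - 348*y - 2240 splits completely over Q, which gives the Klein four-group V_4.

4T2: V_4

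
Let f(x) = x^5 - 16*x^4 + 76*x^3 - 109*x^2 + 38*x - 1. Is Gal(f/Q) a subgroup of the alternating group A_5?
The polynomial is irreducible of degree 5 over Q. Its discriminant is 14320669561 = 119669^2, a perfect square. A Galois group lies in the alternating group exactly when the discriminant is a square in Q, so the Galois group (C_5) is contained in A_5.

Yes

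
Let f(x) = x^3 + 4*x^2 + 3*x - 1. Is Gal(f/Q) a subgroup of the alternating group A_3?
The polynomial is irreducible of degree 3 over Q. Its discriminant is 49 = 7^2, a perfect square. A Galois group lies in the alternating group exactly when the discriminant is a square in Q, so the Galois group (C_3) is contained in A_3.

Yes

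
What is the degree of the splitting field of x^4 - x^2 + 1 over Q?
4

The degree of the splitting field over Q equals the order of the Galois group, so first determine the group. The polynomial is an irreducible quartic over Q and its discriminant is 144 = 12^2, a perfect square, so the Galois group is contained in A_4. The resolvent cubic y^3 + y^2 - 4*y - 4 splits completely over Q, which gives the Klein four-group V_4. The Galois group V_4 (4T2) has order 4, so the splitting field has degree 4 over Q.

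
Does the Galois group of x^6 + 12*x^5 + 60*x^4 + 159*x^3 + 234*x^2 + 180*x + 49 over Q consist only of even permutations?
The polynomial is irreducible of degree 6 over Q. Its discriminant is 871199469, which is not a perfect square. A Galois group lies in the alternating group exactly when the discriminant is a square in Q, so the Galois group (S_3 x S_3) is not contained in A_6.

No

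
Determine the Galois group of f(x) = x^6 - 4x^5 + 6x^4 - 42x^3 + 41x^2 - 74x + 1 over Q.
A_4 (order 12)

The polynomial f is an irreducible sextic over Q, so G = Gal(f/Q) is one of the 16 transitive subgroups 6T1, ..., 6T16 of S_6. The discriminant of f is 1728393484898304 = 41573952^2, a perfect square, so G is contained in A_6. The transitive groups of degree 6 contained in A_6 are: A_4 (6T4, order 12), S_4 (6T7, order 24), (C_3 x C_3) : C_4 (6T10, order 36), PSL(2,5) (6T12, order 60), A_6 (6T15, order 360). By Dedekind's theorem, for a prime p not dividing disc(f) the degrees of the irreducible factors of f mod p form the cycle type of an element of G. Factoring f modulo the 33 such primes p <= 151 (skipping 2, 3, 7, which divide the discriminant), each new pattern first appears at: mod 5: f = (x^3 + x + 1)(x^3 + x^2 + 1), pattern 3+3; mod 13: f = (x + 1)(x + 3)(x^2 + 8x + 10)(x^2 + 10x + 10), pattern 2+2+1+1. No other pattern occurs in this range, so the set of observed cycle types is {3+3, 2+2+1+1}. The candidates containing elements of all these cycle types are A_4 (6T4) of order 12, S_4 (6T7) of order 24, (C_3 x C_3) : C_4 (6T10) of order 36, PSL(2,5) (6T12) of order 60, A_6 (6T15) of order 360; the others are excluded. The observed types are precisely the cycle types that occur in A_4 (6T4) (apart from the identity). Each of the other remaining candidates has further cycle types, and by the Chebotarev density theorem the matching factorization patterns would occur for a proportion of primes equal to their share of the group: S_4 (6T7) additionally contains elements of type 4+2 (6 of its 24 elements, about 25% of primes); (C_3 x C_3) : C_4 (6T10) additionally contains elements of type 4+2, 3+1+1+1 (22 of its 36 elements, about 61% of primes); PSL(2,5) (6T12) additionally contains elements of type 5+1 (24 of its 60 elements, about 40% of primes); A_6 (6T15) additionally contains elements of type 5+1, 4+2, 3+1+1+1 (274 of its 360 elements, about 76% of primes). None of the 33 primes tested shows any such pattern (for each of these groups the chance of that is below 10^-4), which rules them out. Hence G = A_4 (6T4), of order 12.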